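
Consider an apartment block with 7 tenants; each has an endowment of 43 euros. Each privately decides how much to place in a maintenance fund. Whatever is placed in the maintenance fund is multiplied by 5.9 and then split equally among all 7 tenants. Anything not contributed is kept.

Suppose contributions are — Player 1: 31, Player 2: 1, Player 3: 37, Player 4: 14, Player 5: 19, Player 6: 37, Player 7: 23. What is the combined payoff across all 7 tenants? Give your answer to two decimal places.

1094.80 euros

Total contributed: 31 + 1 + 37 + 14 + 19 + 37 + 23 = 162; total kept: 7 × 43 − 162 = 139.
The maintenance fund pays out 5.9 × 162 = 955.80 in aggregate.
Group total = 139 + 955.80 = 1094.80.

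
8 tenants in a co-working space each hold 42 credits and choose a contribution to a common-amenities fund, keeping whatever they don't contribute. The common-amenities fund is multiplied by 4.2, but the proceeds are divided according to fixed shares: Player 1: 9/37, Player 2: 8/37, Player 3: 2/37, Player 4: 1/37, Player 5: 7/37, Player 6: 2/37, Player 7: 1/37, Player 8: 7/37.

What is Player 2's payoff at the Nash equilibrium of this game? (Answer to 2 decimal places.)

80.14 credits

Player j's private return per contributed unit is 4.2 × (j's share). Contributing is weakly dominant for j when that share is at least 1/4.2 = 0.2381, and contributing 0 is dominant otherwise.
Player 1 alone (share 9/37) is above the threshold, contributing 42; the remaining 7 contribute 0. Total contributed: 42.
Player 2 keeps 42 and receives 4.2 × 42 × 8/37 = 38.14 from the common-amenities fund, for a payoff of 80.14.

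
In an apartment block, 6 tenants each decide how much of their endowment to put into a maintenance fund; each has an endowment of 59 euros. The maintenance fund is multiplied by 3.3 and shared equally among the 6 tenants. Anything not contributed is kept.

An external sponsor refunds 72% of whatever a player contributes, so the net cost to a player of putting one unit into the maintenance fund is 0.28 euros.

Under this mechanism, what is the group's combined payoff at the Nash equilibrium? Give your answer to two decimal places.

Under the mechanism each unit contributed yields (3.3/6) / 0.28 = 1.9643 back to its contributor per unit of net cost, which exceeds 1, making full contribution the dominant choice for everyone.
At the Nash equilibrium everyone contributes 59. Group total payoff = 6 × (59 × 0.72 + 3.3 × 59) = 1423.08.

1423.08 euros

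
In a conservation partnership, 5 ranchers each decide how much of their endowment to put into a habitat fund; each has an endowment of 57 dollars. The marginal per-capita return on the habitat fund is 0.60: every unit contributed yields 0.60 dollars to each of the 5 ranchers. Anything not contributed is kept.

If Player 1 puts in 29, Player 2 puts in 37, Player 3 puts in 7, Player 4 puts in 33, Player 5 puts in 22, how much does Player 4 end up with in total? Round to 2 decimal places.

Total contributed: 29 + 37 + 7 + 33 + 22 = 128.
Each receives 0.60 × 128 = 76.80 from the habitat fund.
Player 4 keeps 57 − 33 = 24, so Player 4's payoff is 24 + 76.80 = 100.80.

100.80 dollars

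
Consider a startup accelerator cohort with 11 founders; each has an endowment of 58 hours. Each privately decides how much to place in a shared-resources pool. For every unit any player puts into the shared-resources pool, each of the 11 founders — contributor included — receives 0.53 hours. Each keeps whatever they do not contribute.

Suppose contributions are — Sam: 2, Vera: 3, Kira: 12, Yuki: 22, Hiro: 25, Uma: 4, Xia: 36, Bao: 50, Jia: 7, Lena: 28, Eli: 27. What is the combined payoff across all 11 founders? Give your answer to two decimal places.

1681.28 hours

Total contributed: 2 + 3 + 12 + 22 + 25 + 4 + 36 + 50 + 7 + 28 + 27 = 216; total kept: 11 × 58 − 216 = 422.
The shared-resources pool pays out 0.53 × 11 × 216 = 1259.28 in aggregate.
Group total = 422 + 1259.28 = 1681.28.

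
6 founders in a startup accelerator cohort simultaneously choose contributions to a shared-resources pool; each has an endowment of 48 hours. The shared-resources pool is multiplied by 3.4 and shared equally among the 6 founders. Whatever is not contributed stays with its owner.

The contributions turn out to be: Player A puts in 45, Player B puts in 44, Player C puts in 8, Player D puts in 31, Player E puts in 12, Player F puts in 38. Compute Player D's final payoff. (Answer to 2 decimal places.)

Total contributed: 45 + 44 + 8 + 31 + 12 + 38 = 178.
Each receives 3.4 × 178 / 6 = 100.87 from the shared-resources pool.
Player D keeps 48 − 31 = 17, so Player D's payoff is 17 + 100.87 = 117.87.

117.87 hours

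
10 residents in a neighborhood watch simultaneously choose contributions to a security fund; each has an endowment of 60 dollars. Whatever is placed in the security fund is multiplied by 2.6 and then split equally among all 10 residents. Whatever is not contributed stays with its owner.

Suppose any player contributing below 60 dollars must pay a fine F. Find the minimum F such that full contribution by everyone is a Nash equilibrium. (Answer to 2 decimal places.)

44.40 dollars

Given the others contribute fully, the best deviation is to contribute 0 (any partial contribution still incurs the fine and gives up units whose private return 0.2600 is below 1).
Deviating from 60 to 0 saves 60 dollars but forfeits the deviator's share of the drop in the security fund: 2.6/10 × 60 = 15.60.
So the deviation gain is 60 − 15.60 = 44.40, and the fine must be at least 44.40 dollars to wipe it out.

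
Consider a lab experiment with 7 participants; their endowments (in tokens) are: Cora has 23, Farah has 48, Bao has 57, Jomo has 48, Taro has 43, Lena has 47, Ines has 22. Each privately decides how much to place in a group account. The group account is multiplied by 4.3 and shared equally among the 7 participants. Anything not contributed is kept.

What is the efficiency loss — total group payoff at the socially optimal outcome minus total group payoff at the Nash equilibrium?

The private return per contributed unit is 4.3/7 = 0.6143 < 1 for every player regardless of endowment, so the Nash equilibrium is zero contribution and the group total is Σ E_j = 23 + 48 + 57 + 48 + 43 + 47 + 22 = 288.
Each contributed unit returns 4.300 to the group, so the social optimum is full contribution by everyone: group total = 4.300 × 288 = 1238.40.
Efficiency loss = (4.300 − 1) × 288 = 950.40.

950.40 tokens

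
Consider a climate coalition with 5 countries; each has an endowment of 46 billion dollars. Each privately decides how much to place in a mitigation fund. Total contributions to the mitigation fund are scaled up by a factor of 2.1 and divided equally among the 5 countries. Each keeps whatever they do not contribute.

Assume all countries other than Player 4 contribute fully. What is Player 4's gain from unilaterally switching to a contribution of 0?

26.68 billion dollars

Switching from a contribution of 46 to 0 lets Player 4 keep an extra 46 billion dollars, but lowers the mitigation fund by 46, which costs Player 4 their own share of that drop: 2.1/5 × 46 = 19.32.
Net gain = 46 − 19.32 = 26.68. The private return per contributed unit (0.4200) is below 1, so free-riding is indeed the best response regardless of what the others do.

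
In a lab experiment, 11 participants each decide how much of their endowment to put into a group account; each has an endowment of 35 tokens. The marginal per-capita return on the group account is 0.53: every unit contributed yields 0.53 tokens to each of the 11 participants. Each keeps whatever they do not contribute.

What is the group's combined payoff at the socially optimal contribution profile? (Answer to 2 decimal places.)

2244.55 tokens

Each contributed unit returns 5.830 to the group as a whole (0.53 to each of 11 players), which exceeds 1, so the social optimum is full contribution: group total = 5.830 × 385 = 2244.55.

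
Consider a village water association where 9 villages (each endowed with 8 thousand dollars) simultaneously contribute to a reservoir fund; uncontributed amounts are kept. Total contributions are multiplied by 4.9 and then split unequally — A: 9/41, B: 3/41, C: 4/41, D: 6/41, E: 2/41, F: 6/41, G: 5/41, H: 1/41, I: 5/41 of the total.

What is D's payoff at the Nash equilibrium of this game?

13.74 thousand dollars

A player with share s gets back 4.9·s per unit contributed, so full contribution is dominant for anyone with s > 1/4.9 = 0.2041 and zero contribution is dominant for anyone below.
The only share above 0.2041 is A's 9/41, contributing 8; the remaining 8 contribute 0. Total contributed: 8.
D keeps 8 and receives 4.9 × 8 × 6/41 = 5.74 from the reservoir fund, for a payoff of 13.74.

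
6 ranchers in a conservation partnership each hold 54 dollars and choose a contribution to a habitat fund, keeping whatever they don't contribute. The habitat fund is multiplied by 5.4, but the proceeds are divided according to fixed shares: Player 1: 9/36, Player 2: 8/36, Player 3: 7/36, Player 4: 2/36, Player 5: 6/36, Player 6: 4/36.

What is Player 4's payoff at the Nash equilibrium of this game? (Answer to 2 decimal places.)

Each unit j contributes comes back to j as 5.4 × (j's share), so j prefers to contribute only if that share exceeds 1/5.4 = 0.1852; otherwise keeping the unit dominates.
The shares above 0.1852 belong to Player 1, Player 2 and Player 3, contributing 54 each; the remaining 3 contribute 0. Total contributed: 162.
Player 4 keeps 54 and receives 5.4 × 162 × 2/36 = 48.60 from the habitat fund, for a payoff of 102.60.

102.60 dollars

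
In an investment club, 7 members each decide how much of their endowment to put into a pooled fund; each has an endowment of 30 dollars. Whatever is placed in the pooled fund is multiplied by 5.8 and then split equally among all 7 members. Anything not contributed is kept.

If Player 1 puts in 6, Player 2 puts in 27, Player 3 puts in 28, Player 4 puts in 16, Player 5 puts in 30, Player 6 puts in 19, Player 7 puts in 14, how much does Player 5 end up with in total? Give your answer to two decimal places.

116.00 dollars

Total contributed: 6 + 27 + 28 + 16 + 30 + 19 + 14 = 140.
Each receives 5.8 × 140 / 7 = 116.00 from the pooled fund.
Player 5 keeps 30 − 30 = 0, so Player 5's payoff is 0 + 116.00 = 116.00.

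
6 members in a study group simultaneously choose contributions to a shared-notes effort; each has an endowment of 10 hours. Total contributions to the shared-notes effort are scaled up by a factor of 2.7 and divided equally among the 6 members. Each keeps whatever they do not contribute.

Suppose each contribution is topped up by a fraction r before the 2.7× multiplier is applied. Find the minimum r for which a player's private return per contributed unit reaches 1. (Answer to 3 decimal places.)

With matching at rate r, one contributed unit becomes (1 + r) in the shared-notes effort and returns 2.7 × (1 + r) / 6 to the contributor.
Setting this equal to 1: 1 + r = 6/2.7 = 2.2222.
So the minimum matching rate is r = 2.2222 − 1 = 1.222.

1.222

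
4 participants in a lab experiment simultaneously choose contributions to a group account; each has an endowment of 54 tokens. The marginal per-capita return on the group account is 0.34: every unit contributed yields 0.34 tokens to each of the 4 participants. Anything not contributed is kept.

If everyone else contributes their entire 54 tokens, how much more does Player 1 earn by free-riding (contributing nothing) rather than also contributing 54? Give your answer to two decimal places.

35.64 tokens

Switching from a contribution of 54 to 0 lets Player 1 keep an extra 54 tokens, but lowers the group account by 54, which costs Player 1 their own share of that drop: 0.34 × 54 = 18.36.
Net gain = 54 − 18.36 = 35.64. The private return per contributed unit (0.34) is below 1, so free-riding is indeed the best response regardless of what the others do.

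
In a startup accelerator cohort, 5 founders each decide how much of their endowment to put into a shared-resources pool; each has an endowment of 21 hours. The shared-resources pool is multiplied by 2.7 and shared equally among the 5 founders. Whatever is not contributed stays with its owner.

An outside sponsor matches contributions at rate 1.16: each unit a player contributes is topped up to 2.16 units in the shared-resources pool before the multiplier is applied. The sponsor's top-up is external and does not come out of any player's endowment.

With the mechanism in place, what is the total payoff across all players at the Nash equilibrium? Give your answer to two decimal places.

612.36 hours

The effective private return per unit is now 2.7 × 2.16 / 5 = 1.1664 > 1, so every player's dominant strategy flips to full contribution.
So the Nash equilibrium is full contribution by all 5; the group earns 2.7 × 2.16 × 105 = 612.36.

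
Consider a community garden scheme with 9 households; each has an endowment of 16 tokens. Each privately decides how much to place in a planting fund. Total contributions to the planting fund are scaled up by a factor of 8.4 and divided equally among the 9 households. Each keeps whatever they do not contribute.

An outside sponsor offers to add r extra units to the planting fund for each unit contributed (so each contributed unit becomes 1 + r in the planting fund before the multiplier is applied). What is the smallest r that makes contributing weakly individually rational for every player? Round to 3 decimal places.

0.071

With matching at rate r, one contributed unit becomes (1 + r) in the planting fund and returns 8.4 × (1 + r) / 9 to the contributor.
Setting this equal to 1: 1 + r = 9/8.4 = 1.0714.
So the minimum matching rate is r = 1.0714 − 1 = 0.071.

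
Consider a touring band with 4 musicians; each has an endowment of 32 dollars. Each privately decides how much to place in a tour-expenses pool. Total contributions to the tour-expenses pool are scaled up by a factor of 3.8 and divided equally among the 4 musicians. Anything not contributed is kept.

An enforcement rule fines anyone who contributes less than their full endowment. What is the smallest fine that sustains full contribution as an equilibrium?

1.60 dollars

Given the others contribute fully, the best deviation is to contribute 0 (any partial contribution still incurs the fine and gives up units whose private return 0.9500 is below 1).
Deviating from 32 to 0 saves 32 dollars but forfeits the deviator's share of the drop in the tour-expenses pool: 3.8/4 × 32 = 30.40.
So the deviation gain is 32 − 30.40 = 1.60, and the fine must be at least 1.60 dollars to wipe it out.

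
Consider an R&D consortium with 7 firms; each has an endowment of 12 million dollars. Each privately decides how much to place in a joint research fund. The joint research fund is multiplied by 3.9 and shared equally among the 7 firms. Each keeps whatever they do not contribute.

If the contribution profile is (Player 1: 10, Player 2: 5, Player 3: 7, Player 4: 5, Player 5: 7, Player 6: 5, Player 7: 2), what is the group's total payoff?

Total contributed: 10 + 5 + 7 + 5 + 7 + 5 + 2 = 41; total kept: 7 × 12 − 41 = 43.
The joint research fund pays out 3.9 × 41 = 159.90 in aggregate.
Group total = 43 + 159.90 = 202.90.

202.90 million dollars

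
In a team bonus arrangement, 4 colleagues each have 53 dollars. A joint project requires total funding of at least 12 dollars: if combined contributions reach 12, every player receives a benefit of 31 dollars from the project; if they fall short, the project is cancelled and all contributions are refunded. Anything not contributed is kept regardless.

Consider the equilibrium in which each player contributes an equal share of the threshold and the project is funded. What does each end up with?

Equal share of the threshold: 12/4 = 3.
At this profile no one gains by cutting their contribution: any cut drops the total below 12, the project is cancelled, contributions are refunded, and the deviator ends with 53, which is less than 53 − 3 + 31 = 81. Contributing more than 3 just wastes the excess. So contributing exactly 3 is a best response.
Each player's payoff: 53 − 3 + 31 = 81.

81 dollars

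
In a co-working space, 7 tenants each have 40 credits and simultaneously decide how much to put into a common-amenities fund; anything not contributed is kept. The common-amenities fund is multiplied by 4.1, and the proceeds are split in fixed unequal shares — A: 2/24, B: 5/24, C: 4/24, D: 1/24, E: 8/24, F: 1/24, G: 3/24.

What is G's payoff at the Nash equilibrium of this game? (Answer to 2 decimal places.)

60.50 credits

Player j's private return per contributed unit is 4.1 × (j's share). Contributing is weakly dominant for j when that share is at least 1/4.1 = 0.2439, and contributing 0 is dominant otherwise.
Only E (8/24) clears that bar, contributing 40; the remaining 6 contribute 0. Total contributed: 40.
G keeps 40 and receives 4.1 × 40 × 3/24 = 20.50 from the common-amenities fund, for a payoff of 60.50.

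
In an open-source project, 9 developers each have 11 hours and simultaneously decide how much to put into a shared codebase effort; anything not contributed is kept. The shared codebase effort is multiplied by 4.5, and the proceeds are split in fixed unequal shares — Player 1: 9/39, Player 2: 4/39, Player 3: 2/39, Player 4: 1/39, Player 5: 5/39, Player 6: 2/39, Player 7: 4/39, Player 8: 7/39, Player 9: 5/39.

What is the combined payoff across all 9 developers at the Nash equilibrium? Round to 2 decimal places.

For player j, contributing a unit is worthwhile iff 4.5 × (j's share) ≥ 1, i.e. iff j's share is at least 0.2222.
Only Player 1 (9/39) clears that bar, contributing 11; the remaining 8 contribute 0. Total contributed: 11.
The shared codebase effort pays out 4.5 × 11 = 49.50 in total (split across the unequal shares, but the aggregate is all that matters for the group sum).
The 8 free-riders keep 11 each, adding 88. Group total = 88 + 49.50 = 137.50.

137.50 hours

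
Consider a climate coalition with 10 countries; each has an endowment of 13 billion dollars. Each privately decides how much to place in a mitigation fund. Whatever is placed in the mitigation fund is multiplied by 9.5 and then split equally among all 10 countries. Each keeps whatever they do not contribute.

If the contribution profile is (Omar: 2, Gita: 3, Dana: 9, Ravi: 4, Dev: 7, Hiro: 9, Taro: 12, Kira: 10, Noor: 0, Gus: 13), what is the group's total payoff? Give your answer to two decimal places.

716.50 billion dollars

Total contributed: 2 + 3 + 9 + 4 + 7 + 9 + 12 + 10 + 0 + 13 = 69; total kept: 10 × 13 − 69 = 61.
The mitigation fund pays out 9.5 × 69 = 655.50 in aggregate.
Group total = 61 + 655.50 = 716.50.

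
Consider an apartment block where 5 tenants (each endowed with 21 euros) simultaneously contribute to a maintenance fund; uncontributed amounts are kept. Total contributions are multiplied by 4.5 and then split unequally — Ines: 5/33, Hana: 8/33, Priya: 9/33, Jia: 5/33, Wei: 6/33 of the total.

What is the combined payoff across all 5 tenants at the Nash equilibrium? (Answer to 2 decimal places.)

252.00 euros

Each unit j contributes comes back to j as 4.5 × (j's share), so j prefers to contribute only if that share exceeds 1/4.5 = 0.2222; otherwise keeping the unit dominates.
Hana and Priya clear that bar, contributing 21 each; the remaining 3 contribute 0. Total contributed: 42.
The maintenance fund pays out 4.5 × 42 = 189.00 in total (split across the unequal shares, but the aggregate is all that matters for the group sum).
The 3 free-riders keep 21 each, adding 63. Group total = 63 + 189.00 = 252.00.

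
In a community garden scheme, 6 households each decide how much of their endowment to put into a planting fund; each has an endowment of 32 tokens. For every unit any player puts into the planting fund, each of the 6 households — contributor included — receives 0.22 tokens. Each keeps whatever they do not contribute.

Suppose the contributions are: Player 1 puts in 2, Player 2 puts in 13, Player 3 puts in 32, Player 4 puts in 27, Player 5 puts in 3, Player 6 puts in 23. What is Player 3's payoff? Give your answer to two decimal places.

Total contributed: 2 + 13 + 32 + 27 + 3 + 23 = 100.
Each receives 0.22 × 100 = 22.00 from the planting fund.
Player 3 keeps 32 − 32 = 0, so Player 3's payoff is 0 + 22.00 = 22.00.

22.00 tokens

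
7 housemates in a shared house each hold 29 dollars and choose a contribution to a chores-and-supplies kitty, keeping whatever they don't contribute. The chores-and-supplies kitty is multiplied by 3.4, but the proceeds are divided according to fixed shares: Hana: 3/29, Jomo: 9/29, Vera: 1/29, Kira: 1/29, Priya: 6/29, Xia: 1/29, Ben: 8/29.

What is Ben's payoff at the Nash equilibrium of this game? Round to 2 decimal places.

Player j's private return per contributed unit is 3.4 × (j's share). Contributing is weakly dominant for j when that share is at least 1/3.4 = 0.2941, and contributing 0 is dominant otherwise.
Only Jomo (9/29) clears that bar, contributing 29; the remaining 6 contribute 0. Total contributed: 29.
Ben keeps 29 and receives 3.4 × 29 × 8/29 = 27.20 from the chores-and-supplies kitty, for a payoff of 56.20.

56.20 dollars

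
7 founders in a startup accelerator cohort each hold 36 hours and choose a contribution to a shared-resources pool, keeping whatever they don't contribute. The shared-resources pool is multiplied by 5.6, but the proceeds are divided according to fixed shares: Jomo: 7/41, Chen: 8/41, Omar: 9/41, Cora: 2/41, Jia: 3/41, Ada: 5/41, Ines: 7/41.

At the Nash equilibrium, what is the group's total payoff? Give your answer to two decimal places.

Player j's private return per contributed unit is 5.6 × (j's share). Contributing is weakly dominant for j when that share is at least 1/5.6 = 0.1786, and contributing 0 is dominant otherwise.
The shares above 0.1786 belong to Chen and Omar, contributing 36 each; the remaining 5 contribute 0. Total contributed: 72.
The shared-resources pool pays out 5.6 × 72 = 403.20 in total (split across the unequal shares, but the aggregate is all that matters for the group sum).
The 5 free-riders keep 36 each, adding 180. Group total = 180 + 403.20 = 583.20.

583.20 hours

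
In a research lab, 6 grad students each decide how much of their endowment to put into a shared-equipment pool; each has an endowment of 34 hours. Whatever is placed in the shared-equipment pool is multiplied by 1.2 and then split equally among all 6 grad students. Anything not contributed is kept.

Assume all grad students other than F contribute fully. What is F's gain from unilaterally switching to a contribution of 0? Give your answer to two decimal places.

Switching from a contribution of 34 to 0 lets F keep an extra 34 hours, but lowers the shared-equipment pool by 34, which costs F their own share of that drop: 1.2/6 × 34 = 6.80.
Net gain = 34 − 6.80 = 27.20. The private return per contributed unit (0.2000) is below 1, so free-riding is indeed the best response regardless of what the others do.

27.20 hours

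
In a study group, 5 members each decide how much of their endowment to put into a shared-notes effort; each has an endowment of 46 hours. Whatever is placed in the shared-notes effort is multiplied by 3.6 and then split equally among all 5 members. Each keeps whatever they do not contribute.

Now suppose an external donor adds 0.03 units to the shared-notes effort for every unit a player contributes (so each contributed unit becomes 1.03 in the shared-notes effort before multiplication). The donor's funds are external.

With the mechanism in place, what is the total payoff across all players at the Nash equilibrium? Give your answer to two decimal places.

230.00 hours

Even with the mechanism, each unit contributed returns only 3.6 × 1.03 / 5 = 0.7416 per unit of net cost, so contributing nothing is still dominant.
Everyone keeps their endowment and the group total is 5 × 46 = 230.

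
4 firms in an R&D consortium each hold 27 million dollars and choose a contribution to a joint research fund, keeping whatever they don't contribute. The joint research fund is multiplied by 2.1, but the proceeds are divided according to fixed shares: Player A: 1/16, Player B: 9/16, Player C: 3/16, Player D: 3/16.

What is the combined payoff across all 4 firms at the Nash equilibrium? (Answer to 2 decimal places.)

Each unit j contributes comes back to j as 2.1 × (j's share), so j prefers to contribute only if that share exceeds 1/2.1 = 0.4762; otherwise keeping the unit dominates.
Only Player B (9/16) clears that bar, contributing 27; the remaining 3 contribute 0. Total contributed: 27.
The joint research fund pays out 2.1 × 27 = 56.70 in total (split across the unequal shares, but the aggregate is all that matters for the group sum).
The 3 free-riders keep 27 each, adding 81. Group total = 81 + 56.70 = 137.70.

137.70 million dollars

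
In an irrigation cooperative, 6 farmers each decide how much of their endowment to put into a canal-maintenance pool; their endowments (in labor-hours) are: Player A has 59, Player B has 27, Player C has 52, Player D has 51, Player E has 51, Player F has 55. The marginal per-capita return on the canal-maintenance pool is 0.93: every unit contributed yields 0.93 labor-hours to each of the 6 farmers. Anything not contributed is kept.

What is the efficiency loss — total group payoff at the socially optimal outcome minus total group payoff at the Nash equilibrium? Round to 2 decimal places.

The private return per contributed unit is 0.93 < 1 for everyone, so the Nash equilibrium is zero contribution and the group total is Σ E_j = 59 + 27 + 52 + 51 + 51 + 55 = 295.
Each contributed unit returns 5.580 to the group, so the social optimum is full contribution by everyone: group total = 5.580 × 295 = 1646.10.
Efficiency loss = (5.580 − 1) × 295 = 1351.10.

1351.10 labor-hours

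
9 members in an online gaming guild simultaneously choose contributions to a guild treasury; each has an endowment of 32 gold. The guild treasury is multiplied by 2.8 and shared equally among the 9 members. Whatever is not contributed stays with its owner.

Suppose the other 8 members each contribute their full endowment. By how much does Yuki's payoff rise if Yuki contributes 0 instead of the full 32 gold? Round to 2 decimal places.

Switching from a contribution of 32 to 0 lets Yuki keep an extra 32 gold, but lowers the guild treasury by 32, which costs Yuki their own share of that drop: 2.8/9 × 32 = 9.96.
Net gain = 32 − 9.96 = 22.04. The private return per contributed unit (0.3111) is below 1, so free-riding is indeed the best response regardless of what the others do.

22.04 gold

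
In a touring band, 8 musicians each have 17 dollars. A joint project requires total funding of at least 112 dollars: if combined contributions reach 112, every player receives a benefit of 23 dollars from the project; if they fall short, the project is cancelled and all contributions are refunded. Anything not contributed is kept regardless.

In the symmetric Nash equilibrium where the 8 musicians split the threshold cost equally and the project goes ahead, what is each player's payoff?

26 dollars

Equal share of the threshold: 112/8 = 14.
At this profile no one gains by cutting their contribution: any cut drops the total below 112, the project is cancelled, contributions are refunded, and the deviator ends with 17, which is less than 17 − 14 + 23 = 26. Contributing more than 14 just wastes the excess. So contributing exactly 14 is a best response.
Each player's payoff: 17 − 14 + 23 = 26.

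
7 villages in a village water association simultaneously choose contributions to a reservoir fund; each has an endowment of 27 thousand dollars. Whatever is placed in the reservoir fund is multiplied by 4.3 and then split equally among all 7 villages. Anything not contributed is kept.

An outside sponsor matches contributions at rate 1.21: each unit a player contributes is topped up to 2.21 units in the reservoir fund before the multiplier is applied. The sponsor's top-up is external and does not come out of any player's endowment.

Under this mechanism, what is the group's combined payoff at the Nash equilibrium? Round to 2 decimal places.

Under the mechanism each unit contributed yields 4.3 × 2.21 / 7 = 1.3576 back to its contributor per unit of net cost, which exceeds 1, making full contribution the dominant choice for everyone.
At the Nash equilibrium everyone contributes 27. Group total payoff = 4.3 × 2.21 × 189 = 1796.07.

1796.07 thousand dollars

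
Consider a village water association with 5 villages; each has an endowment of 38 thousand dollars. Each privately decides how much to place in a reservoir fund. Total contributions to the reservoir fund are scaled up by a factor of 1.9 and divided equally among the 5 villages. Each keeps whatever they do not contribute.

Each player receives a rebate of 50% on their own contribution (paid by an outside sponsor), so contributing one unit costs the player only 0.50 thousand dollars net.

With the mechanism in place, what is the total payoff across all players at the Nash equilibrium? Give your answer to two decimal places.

The effective private return is (1.9/5) / 0.50 = 0.7600, which is still under 1, so the mechanism doesn't change anyone's dominant strategy: zero contribution.
Everyone keeps their endowment and the group total is 5 × 38 = 190.

190.00 thousand dollars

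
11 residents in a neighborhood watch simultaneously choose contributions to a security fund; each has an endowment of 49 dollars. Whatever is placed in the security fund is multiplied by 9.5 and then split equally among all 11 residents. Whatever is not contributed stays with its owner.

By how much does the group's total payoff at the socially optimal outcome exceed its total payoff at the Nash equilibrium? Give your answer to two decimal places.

4581.50 dollars

Each contributed unit returns 9.5/11 = 0.8636 to its contributor — below 1 — so contributing 0 is dominant for every player. At the Nash equilibrium everyone keeps their 49, and the group total is 11 × 49 = 539.
Each contributed unit returns 9.500 to the group as a whole (0.8636 to each of 11 players), which exceeds 1, so the social optimum is full contribution: group total = 9.500 × 539 = 5120.50.
Efficiency loss = 5120.50 − 539 = 4581.50.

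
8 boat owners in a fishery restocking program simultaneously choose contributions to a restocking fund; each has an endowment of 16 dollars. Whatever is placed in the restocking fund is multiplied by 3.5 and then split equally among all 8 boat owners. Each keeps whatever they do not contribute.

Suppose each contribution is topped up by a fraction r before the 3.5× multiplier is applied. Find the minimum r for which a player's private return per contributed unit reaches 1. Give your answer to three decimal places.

1.286

With matching at rate r, one contributed unit becomes (1 + r) in the restocking fund and returns 3.5 × (1 + r) / 8 to the contributor.
Setting this equal to 1: 1 + r = 8/3.5 = 2.2857.
So the minimum matching rate is r = 2.2857 − 1 = 1.286.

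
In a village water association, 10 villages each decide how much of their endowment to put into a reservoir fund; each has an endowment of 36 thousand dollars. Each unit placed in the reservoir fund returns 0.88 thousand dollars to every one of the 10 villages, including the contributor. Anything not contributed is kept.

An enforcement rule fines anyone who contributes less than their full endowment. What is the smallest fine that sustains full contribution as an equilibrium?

Given the others contribute fully, the best deviation is to contribute 0 (any partial contribution still incurs the fine and gives up units whose private return 0.88 is below 1).
Deviating from 36 to 0 saves 36 thousand dollars but forfeits the deviator's share of the drop in the reservoir fund: 0.88 × 36 = 31.68.
So the deviation gain is 36 − 31.68 = 4.32, and the fine must be at least 4.32 thousand dollars to wipe it out.

4.32 thousand dollars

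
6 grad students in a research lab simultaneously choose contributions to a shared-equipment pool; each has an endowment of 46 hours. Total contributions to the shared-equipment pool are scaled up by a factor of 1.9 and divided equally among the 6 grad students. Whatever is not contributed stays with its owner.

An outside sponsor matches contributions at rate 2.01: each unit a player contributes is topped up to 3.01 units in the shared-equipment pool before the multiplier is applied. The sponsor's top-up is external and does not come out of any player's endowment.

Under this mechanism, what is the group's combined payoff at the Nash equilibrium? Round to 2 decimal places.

Even with the mechanism, each unit contributed returns only 1.9 × 3.01 / 6 = 0.9532 per unit of net cost, so contributing nothing is still dominant.
At the Nash equilibrium no one contributes; group total payoff = 6 × 46 = 276.

276.00 hours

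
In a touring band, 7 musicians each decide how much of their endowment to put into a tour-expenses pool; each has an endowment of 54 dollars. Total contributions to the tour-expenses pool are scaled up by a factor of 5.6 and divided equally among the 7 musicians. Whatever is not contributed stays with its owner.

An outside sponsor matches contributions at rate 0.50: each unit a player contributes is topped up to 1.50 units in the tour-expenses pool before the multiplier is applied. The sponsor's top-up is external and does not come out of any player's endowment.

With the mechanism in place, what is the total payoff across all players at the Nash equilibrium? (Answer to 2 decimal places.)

3175.20 dollars

Under the mechanism each unit contributed yields 5.6 × 1.50 / 7 = 1.2000 back to its contributor per unit of net cost, which exceeds 1, making full contribution the dominant choice for everyone.
So the Nash equilibrium is full contribution by all 7; the group earns 5.6 × 1.50 × 378 = 3175.20.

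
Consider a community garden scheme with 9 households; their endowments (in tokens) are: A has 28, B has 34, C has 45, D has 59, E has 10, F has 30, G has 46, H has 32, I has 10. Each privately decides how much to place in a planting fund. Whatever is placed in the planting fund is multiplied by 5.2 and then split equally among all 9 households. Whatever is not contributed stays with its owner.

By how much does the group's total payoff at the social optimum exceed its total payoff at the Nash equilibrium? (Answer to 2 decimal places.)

The private return per contributed unit is 5.2/9 = 0.5778 < 1 for every player regardless of endowment, so the Nash equilibrium is zero contribution and the group total is Σ E_j = 28 + 34 + 45 + 59 + 10 + 30 + 46 + 32 + 10 = 294.
Each contributed unit returns 5.200 to the group, so the social optimum is full contribution by everyone: group total = 5.200 × 294 = 1528.80.
Efficiency loss = (5.200 − 1) × 294 = 1234.80.

1234.80 tokens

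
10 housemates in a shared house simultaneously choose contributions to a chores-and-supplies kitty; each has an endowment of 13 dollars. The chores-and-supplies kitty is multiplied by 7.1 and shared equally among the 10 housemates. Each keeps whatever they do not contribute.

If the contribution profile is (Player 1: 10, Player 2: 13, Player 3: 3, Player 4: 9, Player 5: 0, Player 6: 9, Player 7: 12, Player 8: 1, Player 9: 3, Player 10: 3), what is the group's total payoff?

Total contributed: 10 + 13 + 3 + 9 + 0 + 9 + 12 + 1 + 3 + 3 = 63; total kept: 10 × 13 − 63 = 67.
The chores-and-supplies kitty pays out 7.1 × 63 = 447.30 in aggregate.
Group total = 67 + 447.30 = 514.30.

514.30 dollars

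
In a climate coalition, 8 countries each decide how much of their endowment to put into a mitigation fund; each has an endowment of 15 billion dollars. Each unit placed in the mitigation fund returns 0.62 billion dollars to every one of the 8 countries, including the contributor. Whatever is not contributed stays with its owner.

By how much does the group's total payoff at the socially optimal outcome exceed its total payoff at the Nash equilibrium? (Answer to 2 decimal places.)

The private return per contributed unit is 0.62 < 1, so contributing 0 is dominant for every player. At the Nash equilibrium everyone keeps their 15, and the group total is 8 × 15 = 120.
Each contributed unit returns 4.960 to the group as a whole (0.62 to each of 8 players), which exceeds 1, so the social optimum is full contribution: group total = 4.960 × 120 = 595.20.
Efficiency loss = 595.20 − 120 = 475.20.

475.20 billion dollars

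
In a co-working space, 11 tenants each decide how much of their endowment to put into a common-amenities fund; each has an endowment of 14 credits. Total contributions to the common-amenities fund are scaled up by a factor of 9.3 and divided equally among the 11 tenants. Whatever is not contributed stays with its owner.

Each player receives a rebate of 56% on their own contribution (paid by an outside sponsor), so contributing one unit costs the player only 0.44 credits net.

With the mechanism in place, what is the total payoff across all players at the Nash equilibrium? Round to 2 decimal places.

1518.44 credits

With the mechanism, a contributed unit returns (9.3/11) / 0.44 = 1.9215 per unit of net cost to the contributor — now above 1 — so contributing fully is weakly dominant for every player.
So the Nash equilibrium is full contribution by all 11; the group earns 11 × (14 × 0.56 + 9.3 × 14) = 1518.44.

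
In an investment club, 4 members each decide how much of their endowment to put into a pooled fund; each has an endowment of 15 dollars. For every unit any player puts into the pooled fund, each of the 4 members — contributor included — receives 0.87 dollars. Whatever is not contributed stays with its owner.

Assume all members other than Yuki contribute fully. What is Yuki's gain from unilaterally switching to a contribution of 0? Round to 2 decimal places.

Switching from a contribution of 15 to 0 lets Yuki keep an extra 15 dollars, but lowers the pooled fund by 15, which costs Yuki their own share of that drop: 0.87 × 15 = 13.05.
Net gain = 15 − 13.05 = 1.95. The private return per contributed unit (0.87) is below 1, so free-riding is indeed the best response regardless of what the others do.

1.95 dollars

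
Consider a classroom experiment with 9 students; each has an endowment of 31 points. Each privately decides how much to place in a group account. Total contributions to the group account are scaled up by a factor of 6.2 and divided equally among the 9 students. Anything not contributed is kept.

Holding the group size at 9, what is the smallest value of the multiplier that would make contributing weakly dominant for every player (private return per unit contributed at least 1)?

A contributed unit returns (multiplier)/9 to its contributor.
This reaches 1 exactly when the multiplier is 9.

9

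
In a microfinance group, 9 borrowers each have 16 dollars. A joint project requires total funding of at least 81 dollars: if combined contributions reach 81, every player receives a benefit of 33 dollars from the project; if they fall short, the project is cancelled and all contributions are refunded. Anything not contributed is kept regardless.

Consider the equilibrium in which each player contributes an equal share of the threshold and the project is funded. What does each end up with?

Equal share of the threshold: 81/9 = 9.
At this profile no one gains by cutting their contribution: any cut drops the total below 81, the project is cancelled, contributions are refunded, and the deviator ends with 16, which is less than 16 − 9 + 33 = 40. Contributing more than 9 just wastes the excess. So contributing exactly 9 is a best response.
Each player's payoff: 16 − 9 + 33 = 40.

40 dollars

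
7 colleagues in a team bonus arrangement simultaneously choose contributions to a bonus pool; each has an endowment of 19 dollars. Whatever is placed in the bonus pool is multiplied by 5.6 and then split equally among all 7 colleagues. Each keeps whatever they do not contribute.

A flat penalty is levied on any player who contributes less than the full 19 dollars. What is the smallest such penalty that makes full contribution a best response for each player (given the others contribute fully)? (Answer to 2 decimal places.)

3.80 dollars

Given the others contribute fully, the best deviation is to contribute 0 (any partial contribution still incurs the fine and gives up units whose private return 0.8000 is below 1).
Deviating from 19 to 0 saves 19 dollars but forfeits the deviator's share of the drop in the bonus pool: 5.6/7 × 19 = 15.20.
So the deviation gain is 19 − 15.20 = 3.80, and the fine must be at least 3.80 dollars to wipe it out.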